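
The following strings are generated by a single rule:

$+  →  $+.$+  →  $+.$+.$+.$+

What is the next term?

Every step duplicates the string with '.' between the halves.
Doubling $+.$+.$+.$+ with '.' between the halves:

$+.$+.$+.$+.$+.$+.$+.$+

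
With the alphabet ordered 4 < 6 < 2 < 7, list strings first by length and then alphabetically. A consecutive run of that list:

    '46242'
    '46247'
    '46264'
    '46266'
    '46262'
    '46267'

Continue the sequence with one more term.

46224

Treat 46267 as a base-4 numeral over the given alphabet and add one, carrying through any trailing 7's.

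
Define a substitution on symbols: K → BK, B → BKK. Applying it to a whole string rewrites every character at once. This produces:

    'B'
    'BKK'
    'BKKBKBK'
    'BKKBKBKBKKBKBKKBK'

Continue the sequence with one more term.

BKKBKBKBKKBKBKKBKBKKBKBKBKKBKBKKBKBKBKKBK

φ(BKKBKBKBKKBKBKKBK) expands symbol-by-symbol to BKK BK BK BKK BK BKK BK BKK BK BK BKK BK BKK BK BK BKK BK; joining the 17 pieces gives the next term.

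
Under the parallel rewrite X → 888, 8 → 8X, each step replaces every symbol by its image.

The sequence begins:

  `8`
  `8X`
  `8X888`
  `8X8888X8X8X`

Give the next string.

8X8888X8X8X8X8888X8888X888

Apply φ to 8X8888X8X8X symbol by symbol: 8→8X, X→888, 8→8X, 8→8X, 8→8X, 8→8X, X→888, 8→8X, X→888, 8→8X, X→888; joined: 8X 888 8X 8X 8X 8X 888 8X 888 8X 888.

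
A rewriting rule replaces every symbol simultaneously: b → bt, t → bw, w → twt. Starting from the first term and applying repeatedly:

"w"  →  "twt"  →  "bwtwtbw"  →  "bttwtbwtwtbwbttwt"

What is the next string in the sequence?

btbwbwtwtbwbttwtbwtwtbwbttwtbtbwbwtwtbw

Replace each of the 17 characters of bttwtbwtwtbwbttwt in place — bt bw bw twt bw bt twt bw twt bw bt twt bt bw bw twt bw — and concatenate.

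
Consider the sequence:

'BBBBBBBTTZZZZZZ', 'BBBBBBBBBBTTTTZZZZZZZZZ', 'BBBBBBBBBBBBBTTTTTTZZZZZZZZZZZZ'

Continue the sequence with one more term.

Each string has the form B^{3n+1} T^{2n-2} Z^{3n}, where the shown terms are n = 2, 3, 4.
Setting n = 5 gives 16, 8, 15 characters in each block.

BBBBBBBBBBBBBBBBTTTTTTTTZZZZZZZZZZZZZZZ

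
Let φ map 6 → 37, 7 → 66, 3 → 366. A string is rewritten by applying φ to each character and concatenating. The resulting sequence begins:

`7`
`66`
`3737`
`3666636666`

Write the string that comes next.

Apply φ to 3666636666 symbol by symbol: 3→366, 6→37, 6→37, 6→37, 6→37, 3→366, 6→37, 6→37, 6→37, 6→37; joined: 366 37 37 37 37 366 37 37 37 37.

3663737373736637373737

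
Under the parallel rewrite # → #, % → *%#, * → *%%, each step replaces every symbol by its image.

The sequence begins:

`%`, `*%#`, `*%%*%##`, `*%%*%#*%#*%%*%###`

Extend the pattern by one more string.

Rewriting the 17 symbols of *%%*%#*%#*%%*%### one by one yields *%% *%# *%# *%% *%# # *%% *%# # *%% *%# *%# *%% *%# # # #; concatenated:

*%%*%#*%#*%%*%##*%%*%##*%%*%#*%#*%%*%####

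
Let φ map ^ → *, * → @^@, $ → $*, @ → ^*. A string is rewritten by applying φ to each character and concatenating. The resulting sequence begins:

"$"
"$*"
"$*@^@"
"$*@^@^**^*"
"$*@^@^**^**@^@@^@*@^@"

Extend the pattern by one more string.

Applying the rule to each of the 21 symbols of $*@^@^**^**@^@@^@*@^@ gives the pieces $* @^@ ^* * ^* * @^@ @^@ * @^@ @^@ ^* * ^* ^* * ^* @^@ ^* * ^*, which concatenate to the answer.

$*@^@^**^**@^@@^@*@^@@^@^**^*^**^*@^@^**^*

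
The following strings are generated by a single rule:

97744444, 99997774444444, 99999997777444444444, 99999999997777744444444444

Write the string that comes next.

The n-th term is 3n-2 9's then n+1 7's then 2n+3 4's (n = 1, 2, …).
For the next term, n = 5, so the run lengths are 13, 6, 13.

99999999999997777774444444444444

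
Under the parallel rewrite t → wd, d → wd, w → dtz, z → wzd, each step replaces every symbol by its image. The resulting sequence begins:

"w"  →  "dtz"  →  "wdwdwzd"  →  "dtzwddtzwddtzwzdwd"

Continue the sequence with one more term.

Applying the rule to each of the 18 symbols of dtzwddtzwddtzwzdwd gives the pieces wd wd wzd dtz wd wd wd wzd dtz wd wd wd wzd dtz wzd wd dtz wd, which concatenate to the answer.

wdwdwzddtzwdwdwdwzddtzwdwdwdwzddtzwzdwddtzwd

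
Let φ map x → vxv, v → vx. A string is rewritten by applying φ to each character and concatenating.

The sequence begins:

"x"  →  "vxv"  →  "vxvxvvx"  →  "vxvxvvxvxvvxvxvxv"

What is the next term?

Applying the rule to each of the 17 symbols of vxvxvvxvxvvxvxvxv gives the pieces vx vxv vx vxv vx vx vxv vx vxv vx vx vxv vx vxv vx vxv vx, which concatenate to the answer.

vxvxvvxvxvvxvxvxvvxvxvvxvxvxvvxvxvvxvxvvx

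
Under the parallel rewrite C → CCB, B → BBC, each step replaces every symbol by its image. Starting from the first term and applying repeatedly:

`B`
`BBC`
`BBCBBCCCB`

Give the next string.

Expanding BBCBBCCCB: B→BBC, B→BBC, C→CCB, B→BBC, B→BBC, C→CCB, C→CCB, C→CCB, B→BBC. Concatenated: BBC BBC CCB BBC BBC CCB CCB CCB BBC.

BBCBBCCCBBBCBBCCCBCCBCCBBBC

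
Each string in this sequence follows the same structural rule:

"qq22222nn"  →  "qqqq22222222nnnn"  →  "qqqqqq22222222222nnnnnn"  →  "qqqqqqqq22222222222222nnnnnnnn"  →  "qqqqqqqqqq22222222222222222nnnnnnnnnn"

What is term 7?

qqqqqqqqqqqqqq22222222222222222222222nnnnnnnnnnnnnn

The n-th term is 2n-2 q's then 3n-1 2's then 2n-2 n's, where the shown terms are n = 2, 3, 4, 5, 6.
At n = 8 the blocks have lengths 14, 23, 14.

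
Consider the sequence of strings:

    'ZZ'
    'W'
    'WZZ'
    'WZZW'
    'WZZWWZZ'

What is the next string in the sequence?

Each term (from the third on) is the previous term followed by the one before it: term 3 = W·ZZ = WZZ.
Continuing: WZZWWZZ · WZZW gives term 6.

WZZWWZZWZZW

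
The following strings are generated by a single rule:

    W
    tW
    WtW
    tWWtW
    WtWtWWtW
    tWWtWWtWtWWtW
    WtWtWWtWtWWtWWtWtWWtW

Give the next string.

Each term (from the third on) is the two preceding terms concatenated in order: term 3 = W·tW = WtW.
Continuing: tWWtWWtWtWWtW · WtWtWWtWtWWtWWtWtWWtW gives term 8.

tWWtWWtWtWWtWWtWtWWtWtWWtWWtWtWWtW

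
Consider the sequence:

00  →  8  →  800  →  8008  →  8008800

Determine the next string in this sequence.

From term 3 onward, concatenate the last term with the second-to-last: 8·00 = 800, 800·8 = 8008, …
Continuing: 8008800 · 8008 gives term 6.

80088008008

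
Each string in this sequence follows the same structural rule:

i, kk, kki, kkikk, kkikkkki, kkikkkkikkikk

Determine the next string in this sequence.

kkikkkkikkikkkkikkkki

From term 3 onward, concatenate the last term with the second-to-last: kk·i = kki, kki·kk = kkikk, …
The next term joins kkikkkkikkikk and kkikkkki.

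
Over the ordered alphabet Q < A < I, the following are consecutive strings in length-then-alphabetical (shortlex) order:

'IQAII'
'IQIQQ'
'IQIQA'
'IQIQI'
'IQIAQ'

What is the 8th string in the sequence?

IQIIQ

Advancing 3 positions from IQIAQ through IQIAQ → IQIAA → IQIAI reaches term 8.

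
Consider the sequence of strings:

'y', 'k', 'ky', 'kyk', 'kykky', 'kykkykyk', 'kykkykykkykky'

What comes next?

This is a Fibonacci-style word recurrence s(k) = s(k−1)·s(k−2): e.g. k·y = ky.
So term 8 is kykkykykkykky·kykkykyk.

kykkykykkykkykykkykyk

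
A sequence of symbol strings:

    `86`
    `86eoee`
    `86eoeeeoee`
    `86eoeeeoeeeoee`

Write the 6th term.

86eoeeeoeeeoeeeoeeeoee

Every step adds eoee to the end: s(k+1) = s(k)·eoee.
From 86eoeeeoeeeoee, 2 further steps: 86eoeeeoeeeoee → 86eoeeeoeeeoeeeoee → (answer).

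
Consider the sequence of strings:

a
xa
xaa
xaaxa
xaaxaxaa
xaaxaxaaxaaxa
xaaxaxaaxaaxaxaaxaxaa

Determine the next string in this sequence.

xaaxaxaaxaaxaxaaxaxaaxaaxaxaaxaaxa

Each term (from the third on) is the previous term followed by the one before it: term 3 = xa·a = xaa.
The next term joins xaaxaxaaxaaxaxaaxaxaa and xaaxaxaaxaaxa.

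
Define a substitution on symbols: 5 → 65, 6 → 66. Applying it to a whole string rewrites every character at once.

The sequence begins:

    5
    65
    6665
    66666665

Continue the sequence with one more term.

6666666666666665

Apply φ to 66666665 symbol by symbol: 6→66, 6→66, 6→66, 6→66, 6→66, 6→66, 6→66, 5→65; joined: 66 66 66 66 66 66 66 65.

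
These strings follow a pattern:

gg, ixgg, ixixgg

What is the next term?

Every step adds ix at the front: s(k+1) = ix·s(k).
Applying this once more to ixixgg:

ixixixgg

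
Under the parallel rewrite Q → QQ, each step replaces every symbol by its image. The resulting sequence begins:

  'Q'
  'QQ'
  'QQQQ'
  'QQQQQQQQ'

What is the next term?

Apply φ to QQQQQQQQ symbol by symbol: Q→QQ, Q→QQ, Q→QQ, Q→QQ, Q→QQ, Q→QQ, Q→QQ, Q→QQ; joined: QQ QQ QQ QQ QQ QQ QQ QQ.

QQQQQQQQQQQQQQQQ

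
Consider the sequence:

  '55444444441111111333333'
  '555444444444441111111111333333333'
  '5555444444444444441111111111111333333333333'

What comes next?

55555444444444444444441111111111111111333333333333333

Term n consists of n 5's, followed by 3n+2 4's, followed by 3n+1 1's, followed by 3n 3's, where the shown terms are n = 2, 3, 4.
At n = 5 the blocks have lengths 5, 17, 16, 15.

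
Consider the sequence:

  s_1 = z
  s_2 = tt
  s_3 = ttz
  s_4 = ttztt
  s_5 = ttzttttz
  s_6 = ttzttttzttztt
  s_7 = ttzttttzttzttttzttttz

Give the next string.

ttzttttzttzttttzttttzttzttttzttztt

Each term (from the third on) is the previous term followed by the one before it: term 3 = tt·z = ttz.
So term 8 is ttzttttzttzttttzttttz·ttzttttzttztt.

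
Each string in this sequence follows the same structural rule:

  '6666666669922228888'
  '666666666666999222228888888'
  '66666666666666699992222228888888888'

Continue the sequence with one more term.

6666666666666666669999922222228888888888888

Term n consists of 3n+3 6's, followed by n 9's, followed by n+2 2's, followed by 3n-2 8's, where the shown terms are n = 2, 3, 4.
At n = 5 the blocks have lengths 18, 5, 7, 13.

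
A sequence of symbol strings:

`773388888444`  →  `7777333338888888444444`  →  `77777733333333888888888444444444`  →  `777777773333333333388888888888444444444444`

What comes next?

7777777777333333333333338888888888888444444444444444

Reading off run lengths: 7 runs 2, 4, 6, 8; 3 runs 2, 5, 8, 11; 8 runs 5, 7, 9, 11; 4 runs 3, 6, 9, 12 — each is linear in n (n = 1, 2, …).
At n = 5 the blocks have lengths 10, 14, 13, 15.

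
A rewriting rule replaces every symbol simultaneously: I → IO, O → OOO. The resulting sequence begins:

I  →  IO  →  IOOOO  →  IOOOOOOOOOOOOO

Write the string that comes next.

Rewriting the 14 symbols of IOOOOOOOOOOOOO one by one yields IO OOO OOO OOO OOO OOO OOO OOO OOO OOO OOO OOO OOO OOO; concatenated:

IOOOOOOOOOOOOOOOOOOOOOOOOOOOOOOOOOOOOOOOO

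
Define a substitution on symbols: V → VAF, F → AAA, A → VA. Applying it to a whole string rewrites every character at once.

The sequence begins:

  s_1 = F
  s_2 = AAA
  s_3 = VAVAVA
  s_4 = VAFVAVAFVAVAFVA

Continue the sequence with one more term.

φ(VAFVAVAFVAVAFVA) expands symbol-by-symbol to VAF VA AAA VAF VA VAF VA AAA VAF VA VAF VA AAA VAF VA; joining the 15 pieces gives the next term.

VAFVAAAAVAFVAVAFVAAAAVAFVAVAFVAAAAVAFVA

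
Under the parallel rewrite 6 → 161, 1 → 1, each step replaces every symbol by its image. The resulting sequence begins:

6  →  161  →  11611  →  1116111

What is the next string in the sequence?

111161111

Rewriting each symbol of 1116111: 1→1, 1→1, 1→1, 6→161, 1→1, 1→1, 1→1, which concatenates to 1 1 1 161 1 1 1.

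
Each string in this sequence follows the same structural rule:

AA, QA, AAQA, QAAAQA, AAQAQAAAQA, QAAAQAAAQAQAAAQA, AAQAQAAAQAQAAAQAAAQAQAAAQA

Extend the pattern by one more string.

QAAAQAAAQAQAAAQAAAQAQAAAQAQAAAQAAAQAQAAAQA

From term 3 onward, concatenate the second-to-last term with the last: AA·QA = AAQA, QA·AAQA = QAAAQA, …
The next term joins QAAAQAAAQAQAAAQA and AAQAQAAAQAQAAAQAAAQAQAAAQA.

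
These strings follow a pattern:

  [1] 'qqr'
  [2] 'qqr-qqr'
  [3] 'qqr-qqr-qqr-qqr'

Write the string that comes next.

qqr-qqr-qqr-qqr-qqr-qqr-qqr-qqr

Each string is two copies of the previous one joined by '-'.
One more doubling of qqr-qqr-qqr-qqr gives the answer.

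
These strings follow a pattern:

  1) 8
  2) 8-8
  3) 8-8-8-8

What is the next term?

8-8-8-8-8-8-8-8

Each string is two copies of the previous one joined by '-'.
One more doubling of 8-8-8-8 gives the answer.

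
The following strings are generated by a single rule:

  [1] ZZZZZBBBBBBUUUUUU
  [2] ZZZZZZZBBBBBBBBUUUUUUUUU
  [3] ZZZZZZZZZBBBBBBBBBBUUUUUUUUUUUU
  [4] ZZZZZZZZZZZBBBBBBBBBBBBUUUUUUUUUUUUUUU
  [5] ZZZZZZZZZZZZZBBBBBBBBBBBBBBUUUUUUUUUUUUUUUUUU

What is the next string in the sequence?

Each string has the form Z^{2n+1} B^{2n+2} U^{3n}, where the shown terms are n = 2, 3, 4, 5, 6.
At n = 7 the blocks have lengths 15, 16, 21.

ZZZZZZZZZZZZZZZBBBBBBBBBBBBBBBBUUUUUUUUUUUUUUUUUUUUU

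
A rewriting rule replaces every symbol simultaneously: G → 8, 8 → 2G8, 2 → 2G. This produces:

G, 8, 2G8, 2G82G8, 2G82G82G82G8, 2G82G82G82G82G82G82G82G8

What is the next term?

φ(2G82G82G82G82G82G82G82G8) expands symbol-by-symbol to 2G 8 2G8 2G 8 2G8 2G 8 2G8 2G 8 2G8 2G 8 2G8 2G 8 2G8 2G 8 2G8 2G 8 2G8; joining the 24 pieces gives the next term.

2G82G82G82G82G82G82G82G82G82G82G82G82G82G82G82G8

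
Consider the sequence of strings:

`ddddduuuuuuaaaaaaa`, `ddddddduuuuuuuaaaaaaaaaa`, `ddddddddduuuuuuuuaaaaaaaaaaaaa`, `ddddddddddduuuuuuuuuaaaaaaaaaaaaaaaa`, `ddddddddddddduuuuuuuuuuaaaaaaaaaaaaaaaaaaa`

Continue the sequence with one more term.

The n-th term is 2n-1 d's then n+3 u's then 3n-2 a's, where the shown terms are n = 3, 4, 5, 6, 7.
For the next term, n = 8, so the run lengths are 15, 11, 22.

ddddddddddddddduuuuuuuuuuuaaaaaaaaaaaaaaaaaaaaaa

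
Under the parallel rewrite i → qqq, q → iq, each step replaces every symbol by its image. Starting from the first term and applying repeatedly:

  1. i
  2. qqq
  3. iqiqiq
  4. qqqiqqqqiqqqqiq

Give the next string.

iqiqiqqqqiqiqiqiqqqqiqiqiqiqqqqiq

Replace each of the 15 characters of qqqiqqqqiqqqqiq in place — iq iq iq qqq iq iq iq iq qqq iq iq iq iq qqq iq — and concatenate.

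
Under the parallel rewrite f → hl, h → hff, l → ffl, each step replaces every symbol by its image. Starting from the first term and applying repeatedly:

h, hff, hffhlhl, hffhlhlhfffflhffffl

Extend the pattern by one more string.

Replace each of the 19 characters of hffhlhlhfffflhffffl in place — hff hl hl hff ffl hff ffl hff hl hl hl hl ffl hff hl hl hl hl ffl — and concatenate.

hffhlhlhfffflhfffflhffhlhlhlhlfflhffhlhlhlhlffl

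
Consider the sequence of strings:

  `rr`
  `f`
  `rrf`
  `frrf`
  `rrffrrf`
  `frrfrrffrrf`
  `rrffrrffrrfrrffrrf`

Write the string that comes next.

Each term (from the third on) is the two preceding terms concatenated in order: term 3 = rr·f = rrf.
Continuing: frrfrrffrrf · rrffrrffrrfrrffrrf gives term 8.

frrfrrffrrfrrffrrffrrfrrffrrf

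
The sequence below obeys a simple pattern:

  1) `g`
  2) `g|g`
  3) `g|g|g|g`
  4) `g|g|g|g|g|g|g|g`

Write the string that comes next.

Each string is two copies of the previous one joined by '|'.
One more doubling of g|g|g|g|g|g|g|g gives the answer.

g|g|g|g|g|g|g|g|g|g|g|g|g|g|g|g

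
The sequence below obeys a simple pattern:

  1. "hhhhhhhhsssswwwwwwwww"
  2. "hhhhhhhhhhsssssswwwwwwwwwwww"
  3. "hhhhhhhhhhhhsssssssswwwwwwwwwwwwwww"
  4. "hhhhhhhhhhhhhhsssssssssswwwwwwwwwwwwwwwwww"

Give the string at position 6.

The n-th term is 2n+2 h's then 2n-2 s's then 3n w's, where the shown terms are n = 3, 4, 5, 6.
Setting n = 8 gives 18, 14, 24 characters in each block.

hhhhhhhhhhhhhhhhhhsssssssssssssswwwwwwwwwwwwwwwwwwwwwwww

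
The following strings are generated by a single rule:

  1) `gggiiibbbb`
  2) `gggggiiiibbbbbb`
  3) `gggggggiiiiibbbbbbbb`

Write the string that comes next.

Term n consists of 2n-1 g's, followed by n+1 i's, followed by 2n b's, where the shown terms are n = 2, 3, 4.
At n = 5 the blocks have lengths 9, 6, 10.

gggggggggiiiiiibbbbbbbbbb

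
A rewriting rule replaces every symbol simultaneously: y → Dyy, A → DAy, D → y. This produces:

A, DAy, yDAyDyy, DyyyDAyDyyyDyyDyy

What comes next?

φ(DyyyDAyDyyyDyyDyy) expands symbol-by-symbol to y Dyy Dyy Dyy y DAy Dyy y Dyy Dyy Dyy y Dyy Dyy y Dyy Dyy; joining the 17 pieces gives the next term.

yDyyDyyDyyyDAyDyyyDyyDyyDyyyDyyDyyyDyyDyy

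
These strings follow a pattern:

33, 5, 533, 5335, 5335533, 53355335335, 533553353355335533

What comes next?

53355335335533553353355335335

From term 3 onward, concatenate the last term with the second-to-last: 5·33 = 533, 533·5 = 5335, …
The next term joins 533553353355335533 and 53355335335.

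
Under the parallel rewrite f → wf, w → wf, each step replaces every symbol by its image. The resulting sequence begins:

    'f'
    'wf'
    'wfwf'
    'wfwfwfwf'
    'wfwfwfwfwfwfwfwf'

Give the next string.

φ(wfwfwfwfwfwfwfwf) expands symbol-by-symbol to wf wf wf wf wf wf wf wf wf wf wf wf wf wf wf wf; joining the 16 pieces gives the next term.

wfwfwfwfwfwfwfwfwfwfwfwfwfwfwfwf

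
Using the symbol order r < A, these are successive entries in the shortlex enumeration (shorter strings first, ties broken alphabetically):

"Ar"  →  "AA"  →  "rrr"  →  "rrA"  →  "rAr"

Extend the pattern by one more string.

The successor of rAr increments the rightmost position that isn't already A and resets every position after it to r.

rAA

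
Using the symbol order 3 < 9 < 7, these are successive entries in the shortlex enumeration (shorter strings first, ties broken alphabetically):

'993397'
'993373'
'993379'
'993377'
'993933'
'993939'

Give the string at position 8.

993993

Stepping forward 2 times from 993939: 993939 → 993937, then the target.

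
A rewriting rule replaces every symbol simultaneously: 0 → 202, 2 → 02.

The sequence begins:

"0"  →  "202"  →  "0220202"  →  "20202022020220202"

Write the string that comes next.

Rewriting the 17 symbols of 20202022020220202 one by one yields 02 202 02 202 02 202 02 02 202 02 202 02 02 202 02 202 02; concatenated:

02202022020220202022020220202022020220202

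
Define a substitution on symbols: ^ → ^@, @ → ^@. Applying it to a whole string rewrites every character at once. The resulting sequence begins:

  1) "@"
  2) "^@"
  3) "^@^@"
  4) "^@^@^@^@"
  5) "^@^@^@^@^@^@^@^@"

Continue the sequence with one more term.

^@^@^@^@^@^@^@^@^@^@^@^@^@^@^@^@

Applying the rule to each of the 16 symbols of ^@^@^@^@^@^@^@^@ gives the pieces ^@ ^@ ^@ ^@ ^@ ^@ ^@ ^@ ^@ ^@ ^@ ^@ ^@ ^@ ^@ ^@, which concatenate to the answer.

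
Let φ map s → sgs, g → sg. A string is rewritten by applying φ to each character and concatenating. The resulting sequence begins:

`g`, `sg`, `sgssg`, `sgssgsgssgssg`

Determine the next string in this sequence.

sgssgsgssgssgsgssgsgssgssgsgssgssg

φ(sgssgsgssgssg) expands symbol-by-symbol to sgs sg sgs sgs sg sgs sg sgs sgs sg sgs sgs sg; joining the 13 pieces gives the next term.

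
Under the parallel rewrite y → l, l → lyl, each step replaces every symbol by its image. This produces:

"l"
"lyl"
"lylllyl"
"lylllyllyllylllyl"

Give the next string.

Applying the rule to each of the 17 symbols of lylllyllyllylllyl gives the pieces lyl l lyl lyl lyl l lyl lyl l lyl lyl l lyl lyl lyl l lyl, which concatenate to the answer.

lylllyllyllylllyllylllyllylllyllyllylllyl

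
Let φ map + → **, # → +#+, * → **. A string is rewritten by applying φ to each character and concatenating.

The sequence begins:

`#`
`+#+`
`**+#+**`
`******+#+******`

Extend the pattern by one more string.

Rewriting the 15 symbols of ******+#+****** one by one yields ** ** ** ** ** ** ** +#+ ** ** ** ** ** ** **; concatenated:

**************+#+**************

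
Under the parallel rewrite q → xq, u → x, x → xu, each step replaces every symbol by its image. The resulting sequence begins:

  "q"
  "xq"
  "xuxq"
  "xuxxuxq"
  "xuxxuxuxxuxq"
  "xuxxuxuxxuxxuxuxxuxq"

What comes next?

Applying the rule to each of the 20 symbols of xuxxuxuxxuxxuxuxxuxq gives the pieces xu x xu xu x xu x xu xu x xu xu x xu x xu xu x xu xq, which concatenate to the answer.

xuxxuxuxxuxxuxuxxuxuxxuxxuxuxxuxq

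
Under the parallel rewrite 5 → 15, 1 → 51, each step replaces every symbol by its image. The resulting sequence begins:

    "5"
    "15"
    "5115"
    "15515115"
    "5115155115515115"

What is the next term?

Rewriting the 16 symbols of 5115155115515115 one by one yields 15 51 51 15 51 15 15 51 51 15 15 51 15 51 51 15; concatenated:

15515115511515515115155115515115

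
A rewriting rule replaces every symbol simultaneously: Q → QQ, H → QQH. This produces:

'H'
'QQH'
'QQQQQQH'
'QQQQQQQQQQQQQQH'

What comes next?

QQQQQQQQQQQQQQQQQQQQQQQQQQQQQQH

Applying the rule to each of the 15 symbols of QQQQQQQQQQQQQQH gives the pieces QQ QQ QQ QQ QQ QQ QQ QQ QQ QQ QQ QQ QQ QQ QQH, which concatenate to the answer.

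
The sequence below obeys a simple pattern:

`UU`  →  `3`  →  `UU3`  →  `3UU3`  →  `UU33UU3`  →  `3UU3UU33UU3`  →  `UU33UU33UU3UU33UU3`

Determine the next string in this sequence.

3UU3UU33UU3UU33UU33UU3UU33UU3

Each term (from the third on) is the two preceding terms concatenated in order: term 3 = UU·3 = UU3.
The next term joins 3UU3UU33UU3 and UU33UU33UU3UU33UU3.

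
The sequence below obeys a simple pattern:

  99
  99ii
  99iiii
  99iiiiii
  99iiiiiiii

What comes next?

Every step adds ii to the end: s(k+1) = s(k)·ii.
One more step from 99iiiiiiii gives the answer.

99iiiiiiiiii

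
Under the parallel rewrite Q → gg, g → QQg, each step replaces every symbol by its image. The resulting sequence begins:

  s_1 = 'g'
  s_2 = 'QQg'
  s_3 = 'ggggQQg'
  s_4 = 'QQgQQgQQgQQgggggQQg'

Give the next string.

ggggQQgggggQQgggggQQgggggQQgQQgQQgQQgQQgggggQQg

Replace each of the 19 characters of QQgQQgQQgQQgggggQQg in place — gg gg QQg gg gg QQg gg gg QQg gg gg QQg QQg QQg QQg QQg gg gg QQg — and concatenate.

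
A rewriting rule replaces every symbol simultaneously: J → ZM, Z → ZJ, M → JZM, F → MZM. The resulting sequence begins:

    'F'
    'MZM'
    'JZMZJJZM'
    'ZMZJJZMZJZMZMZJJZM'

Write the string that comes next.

Replace each of the 18 characters of ZMZJJZMZJZMZMZJJZM in place — ZJ JZM ZJ ZM ZM ZJ JZM ZJ ZM ZJ JZM ZJ JZM ZJ ZM ZM ZJ JZM — and concatenate.

ZJJZMZJZMZMZJJZMZJZMZJJZMZJJZMZJZMZMZJJZM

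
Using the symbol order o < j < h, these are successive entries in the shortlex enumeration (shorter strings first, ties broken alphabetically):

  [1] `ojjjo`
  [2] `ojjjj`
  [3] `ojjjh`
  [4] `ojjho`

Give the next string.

ojjhj

Treat ojjho as a base-3 numeral over the given alphabet and add one, carrying through any trailing h's.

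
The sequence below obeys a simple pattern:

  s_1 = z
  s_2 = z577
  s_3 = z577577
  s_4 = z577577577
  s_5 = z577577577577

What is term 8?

The strings grow by a fixed suffix 577 each time.
From z577577577577, 3 further steps: z577577577577 → z577577577577577 → z577577577577577577 → (answer).

z577577577577577577577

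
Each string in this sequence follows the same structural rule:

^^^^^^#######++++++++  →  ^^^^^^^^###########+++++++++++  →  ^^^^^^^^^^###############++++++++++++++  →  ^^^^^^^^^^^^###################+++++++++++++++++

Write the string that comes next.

The n-th term is 2n+2 ^'s then 4n-1 #'s then 3n+2 +'s, where the shown terms are n = 2, 3, 4, 5.
At n = 6 the blocks have lengths 14, 23, 20.

^^^^^^^^^^^^^^#######################++++++++++++++++++++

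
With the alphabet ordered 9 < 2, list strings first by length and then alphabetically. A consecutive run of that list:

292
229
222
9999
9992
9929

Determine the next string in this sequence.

9922

Find the rightmost character of 9929 below 2, bump it to the next letter, and reset everything to its right to 9.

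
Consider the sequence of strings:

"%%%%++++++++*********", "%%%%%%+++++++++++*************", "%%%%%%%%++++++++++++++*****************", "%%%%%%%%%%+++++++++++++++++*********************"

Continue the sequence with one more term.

The n-th term is 2n %'s then 3n+2 +'s then 4n+1 *'s, where the shown terms are n = 2, 3, 4, 5.
For the next term, n = 6, so the run lengths are 12, 20, 25.

%%%%%%%%%%%%++++++++++++++++++++*************************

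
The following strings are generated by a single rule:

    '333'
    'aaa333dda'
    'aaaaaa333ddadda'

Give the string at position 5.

Each term wraps the previous one in aaa on the left and dda on the right.
From aaaaaa333ddadda, 2 further steps: aaaaaa333ddadda → aaaaaaaaa333ddaddadda → (answer).

aaaaaaaaaaaa333ddaddaddadda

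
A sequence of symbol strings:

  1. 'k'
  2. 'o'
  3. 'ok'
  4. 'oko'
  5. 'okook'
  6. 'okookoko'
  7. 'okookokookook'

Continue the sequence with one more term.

okookokookookokookoko

This is a Fibonacci-style word recurrence s(k) = s(k−1)·s(k−2): e.g. o·k = ok.
Continuing: okookokookook · okookoko gives term 8.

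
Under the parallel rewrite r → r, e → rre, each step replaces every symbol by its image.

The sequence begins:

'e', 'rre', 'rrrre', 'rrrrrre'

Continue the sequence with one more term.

rrrrrrrre

Apply φ to rrrrrre symbol by symbol: r→r, r→r, r→r, r→r, r→r, r→r, e→rre; joined: r r r r r r rre.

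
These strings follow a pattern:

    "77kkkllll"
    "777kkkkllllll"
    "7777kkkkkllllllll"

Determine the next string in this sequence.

77777kkkkkkllllllllll

Each string has the form 7^{n} k^{n+1} l^{2n}, where the shown terms are n = 2, 3, 4.
Setting n = 5 gives 5, 6, 10 characters in each block.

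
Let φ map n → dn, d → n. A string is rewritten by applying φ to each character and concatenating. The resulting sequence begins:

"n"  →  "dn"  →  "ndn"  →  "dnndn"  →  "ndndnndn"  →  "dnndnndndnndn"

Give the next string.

Rewriting the 13 symbols of dnndnndndnndn one by one yields n dn dn n dn dn n dn n dn dn n dn; concatenated:

ndndnndndnndnndndnndn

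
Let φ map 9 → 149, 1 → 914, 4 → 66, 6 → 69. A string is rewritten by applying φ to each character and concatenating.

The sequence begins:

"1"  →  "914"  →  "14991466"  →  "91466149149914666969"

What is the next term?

Applying the rule to each of the 20 symbols of 91466149149914666969 gives the pieces 149 914 66 69 69 914 66 149 914 66 149 149 914 66 69 69 69 149 69 149, which concatenate to the answer.

14991466696991466149914661491499146669696914969149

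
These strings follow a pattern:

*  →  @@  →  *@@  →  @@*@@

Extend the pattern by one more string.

This is a Fibonacci-style word recurrence s(k) = s(k−2)·s(k−1): e.g. *·@@ = *@@.
So term 5 is *@@·@@*@@.

*@@@@*@@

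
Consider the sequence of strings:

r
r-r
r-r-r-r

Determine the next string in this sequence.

Each string is two copies of the previous one joined by '-'.
Doubling r-r-r-r with '-' between the halves:

r-r-r-r-r-r-r-r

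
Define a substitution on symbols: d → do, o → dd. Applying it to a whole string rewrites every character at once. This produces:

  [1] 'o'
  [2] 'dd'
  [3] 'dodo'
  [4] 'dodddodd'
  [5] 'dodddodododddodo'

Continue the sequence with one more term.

dodddodododddodddodddodododddodd

Applying the rule to each of the 16 symbols of dodddodododddodo gives the pieces do dd do do do dd do dd do dd do do do dd do dd, which concatenate to the answer.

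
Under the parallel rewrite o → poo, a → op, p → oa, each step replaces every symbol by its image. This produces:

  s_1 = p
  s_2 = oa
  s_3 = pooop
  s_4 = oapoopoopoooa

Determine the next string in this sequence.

pooopoapoopoooapoopoooapoopoopooop

φ(oapoopoopoooa) expands symbol-by-symbol to poo op oa poo poo oa poo poo oa poo poo poo op; joining the 13 pieces gives the next term.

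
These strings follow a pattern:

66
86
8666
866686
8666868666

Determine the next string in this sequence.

8666868666866686

Each term (from the third on) is the previous term followed by the one before it: term 3 = 86·66 = 8666.
Continuing: 8666868666 · 866686 gives term 6.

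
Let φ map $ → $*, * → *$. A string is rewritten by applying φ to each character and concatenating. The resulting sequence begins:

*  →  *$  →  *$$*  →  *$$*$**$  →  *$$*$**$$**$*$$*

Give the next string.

Replace each of the 16 characters of *$$*$**$$**$*$$* in place — *$ $* $* *$ $* *$ *$ $* $* *$ *$ $* *$ $* $* *$ — and concatenate.

*$$*$**$$**$*$$*$**$*$$**$$*$**$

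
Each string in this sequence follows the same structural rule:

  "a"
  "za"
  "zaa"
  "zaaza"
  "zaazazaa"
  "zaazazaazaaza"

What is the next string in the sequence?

From term 3 onward, concatenate the last term with the second-to-last: za·a = zaa, zaa·za = zaaza, …
The next term joins zaazazaazaaza and zaazazaa.

zaazazaazaazazaazazaa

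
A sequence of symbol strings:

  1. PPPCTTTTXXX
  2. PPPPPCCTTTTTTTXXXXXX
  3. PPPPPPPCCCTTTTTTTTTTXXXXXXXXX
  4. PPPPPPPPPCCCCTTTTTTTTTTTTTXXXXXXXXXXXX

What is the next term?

The n-th term is 2n+1 P's then n C's then 3n+1 T's then 3n X's (n = 1, 2, …).
For the next term, n = 5, so the run lengths are 11, 5, 16, 15.

PPPPPPPPPPPCCCCCTTTTTTTTTTTTTTTTXXXXXXXXXXXXXXX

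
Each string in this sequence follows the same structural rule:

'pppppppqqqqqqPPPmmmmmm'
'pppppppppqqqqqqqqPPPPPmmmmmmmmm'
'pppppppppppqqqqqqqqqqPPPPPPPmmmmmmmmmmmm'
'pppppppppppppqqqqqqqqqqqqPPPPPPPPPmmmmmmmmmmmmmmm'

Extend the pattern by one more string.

pppppppppppppppqqqqqqqqqqqqqqPPPPPPPPPPPmmmmmmmmmmmmmmmmmm

Term n consists of 2n+3 p's, followed by 2n+2 q's, followed by 2n-1 P's, followed by 3n m's, where the shown terms are n = 2, 3, 4, 5.
For the next term, n = 6, so the run lengths are 15, 14, 11, 18.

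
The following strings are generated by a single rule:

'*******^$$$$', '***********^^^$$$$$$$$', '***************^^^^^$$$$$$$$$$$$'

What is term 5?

Reading off run lengths: * runs 7, 11, 15; ^ runs 1, 3, 5; $ runs 4, 8, 12 — each is linear in n (n = 1, 2, …).
For term 5, n = 5, so the run lengths are 23, 9, 20.

***********************^^^^^^^^^$$$$$$$$$$$$$$$$$$$$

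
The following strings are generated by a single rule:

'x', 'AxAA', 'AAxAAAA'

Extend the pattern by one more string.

Each term wraps the previous one in A on the left and AA on the right.
So the next term is A·AAxAAAA·AA.

AAAxAAAAAA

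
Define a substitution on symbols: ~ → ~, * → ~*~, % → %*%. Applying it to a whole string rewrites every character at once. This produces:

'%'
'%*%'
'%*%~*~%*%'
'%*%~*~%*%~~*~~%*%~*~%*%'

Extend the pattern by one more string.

Rewriting the 23 symbols of %*%~*~%*%~~*~~%*%~*~%*% one by one yields %*% ~*~ %*% ~ ~*~ ~ %*% ~*~ %*% ~ ~ ~*~ ~ ~ %*% ~*~ %*% ~ ~*~ ~ %*% ~*~ %*%; concatenated:

%*%~*~%*%~~*~~%*%~*~%*%~~~*~~~%*%~*~%*%~~*~~%*%~*~%*%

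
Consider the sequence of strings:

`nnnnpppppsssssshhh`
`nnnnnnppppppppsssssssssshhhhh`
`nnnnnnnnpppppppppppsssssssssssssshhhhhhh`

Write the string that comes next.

nnnnnnnnnnppppppppppppppsssssssssssssssssshhhhhhhhh

The n-th term is 2n+2 n's then 3n+2 p's then 4n+2 s's then 2n+1 h's (n = 1, 2, …).
At n = 4 the blocks have lengths 10, 14, 18, 9.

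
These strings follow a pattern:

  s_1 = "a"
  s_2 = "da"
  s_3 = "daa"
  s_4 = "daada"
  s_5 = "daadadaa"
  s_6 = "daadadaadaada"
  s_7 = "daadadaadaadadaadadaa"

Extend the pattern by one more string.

daadadaadaadadaadadaadaadadaadaada

From term 3 onward, concatenate the last term with the second-to-last: da·a = daa, daa·da = daada, …
The next term joins daadadaadaadadaadadaa and daadadaadaada.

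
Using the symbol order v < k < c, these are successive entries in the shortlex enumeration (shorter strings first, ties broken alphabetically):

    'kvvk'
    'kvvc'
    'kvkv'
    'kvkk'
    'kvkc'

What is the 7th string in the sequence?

kvck

Advancing 2 positions from kvkc through kvkc → kvcv reaches term 7.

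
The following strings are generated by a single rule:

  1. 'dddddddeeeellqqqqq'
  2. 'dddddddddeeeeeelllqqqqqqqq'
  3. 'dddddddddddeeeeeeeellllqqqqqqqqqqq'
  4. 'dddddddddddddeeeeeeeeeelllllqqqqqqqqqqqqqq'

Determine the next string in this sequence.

dddddddddddddddeeeeeeeeeeeellllllqqqqqqqqqqqqqqqqq

Reading off run lengths: d runs 7, 9, 11, 13; e runs 4, 6, 8, 10; l runs 2, 3, 4, 5; q runs 5, 8, 11, 14 — each is linear in n, where the shown terms are n = 2, 3, 4, 5.
For the next term, n = 6, so the run lengths are 15, 12, 6, 17.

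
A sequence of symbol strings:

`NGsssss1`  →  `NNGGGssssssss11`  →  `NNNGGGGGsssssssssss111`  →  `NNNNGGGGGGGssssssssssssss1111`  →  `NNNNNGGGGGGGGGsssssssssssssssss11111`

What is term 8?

NNNNNNNNGGGGGGGGGGGGGGGssssssssssssssssssssssssss11111111

Reading off run lengths: N runs 1, 2, 3, 4, 5; G runs 1, 3, 5, 7, 9; s runs 5, 8, 11, 14, 17; 1 runs 1, 2, 3, 4, 5 — each is linear in n (n = 1, 2, …).
At n = 8 the blocks have lengths 8, 15, 26, 8.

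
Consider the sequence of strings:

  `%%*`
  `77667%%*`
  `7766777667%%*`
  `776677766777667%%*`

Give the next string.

77667776677766777667%%*

Every step adds 77667 at the front: s(k+1) = 77667·s(k).
One more step from 776677766777667%%* gives the answer.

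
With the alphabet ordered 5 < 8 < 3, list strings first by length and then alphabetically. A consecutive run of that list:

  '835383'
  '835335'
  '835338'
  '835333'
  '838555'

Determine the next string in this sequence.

838558

Find the rightmost character of 838555 below 3, bump it to the next letter, and reset everything to its right to 5.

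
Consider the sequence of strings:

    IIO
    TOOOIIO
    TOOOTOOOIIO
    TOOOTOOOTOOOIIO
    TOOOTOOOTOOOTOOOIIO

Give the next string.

TOOOTOOOTOOOTOOOTOOOIIO

Every step adds TOOO at the front: s(k+1) = TOOO·s(k).
So the next term is TOOO·TOOOTOOOTOOOTOOOIIO.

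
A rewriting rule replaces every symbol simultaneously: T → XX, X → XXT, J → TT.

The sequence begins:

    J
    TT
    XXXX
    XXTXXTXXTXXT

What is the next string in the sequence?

Apply φ to XXTXXTXXTXXT symbol by symbol: X→XXT, X→XXT, T→XX, X→XXT, X→XXT, T→XX, X→XXT, X→XXT, T→XX, X→XXT, X→XXT, T→XX; joined: XXT XXT XX XXT XXT XX XXT XXT XX XXT XXT XX.

XXTXXTXXXXTXXTXXXXTXXTXXXXTXXTXX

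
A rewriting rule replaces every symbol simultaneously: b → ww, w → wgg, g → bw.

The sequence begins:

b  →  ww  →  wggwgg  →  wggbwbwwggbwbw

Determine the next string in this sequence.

wggbwbwwwwggwwwggwggbwbwwwwggwwwgg

φ(wggbwbwwggbwbw) expands symbol-by-symbol to wgg bw bw ww wgg ww wgg wgg bw bw ww wgg ww wgg; joining the 14 pieces gives the next term.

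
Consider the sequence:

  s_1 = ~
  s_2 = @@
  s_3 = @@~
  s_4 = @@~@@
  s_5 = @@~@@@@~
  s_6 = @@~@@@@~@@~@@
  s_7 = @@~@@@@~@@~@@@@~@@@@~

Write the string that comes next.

@@~@@@@~@@~@@@@~@@@@~@@~@@@@~@@~@@

Each term (from the third on) is the previous term followed by the one before it: term 3 = @@·~ = @@~.
So term 8 is @@~@@@@~@@~@@@@~@@@@~·@@~@@@@~@@~@@.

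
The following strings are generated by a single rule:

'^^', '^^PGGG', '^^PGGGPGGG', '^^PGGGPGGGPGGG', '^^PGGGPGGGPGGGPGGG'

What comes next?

Every step adds PGGG to the end: s(k+1) = s(k)·PGGG.
Applying this once more to ^^PGGGPGGGPGGGPGGG:

^^PGGGPGGGPGGGPGGGPGGG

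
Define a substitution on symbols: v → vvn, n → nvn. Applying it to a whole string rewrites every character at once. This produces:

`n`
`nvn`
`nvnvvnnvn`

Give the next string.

nvnvvnnvnvvnvvnnvnnvnvvnnvn

Rewriting each symbol of nvnvvnnvn: n→nvn, v→vvn, n→nvn, v→vvn, v→vvn, n→nvn, n→nvn, v→vvn, n→nvn, which concatenates to nvn vvn nvn vvn vvn nvn nvn vvn nvn.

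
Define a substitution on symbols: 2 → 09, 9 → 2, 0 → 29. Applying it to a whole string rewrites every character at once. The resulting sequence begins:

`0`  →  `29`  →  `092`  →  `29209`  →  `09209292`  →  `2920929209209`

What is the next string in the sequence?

Applying the rule to each of the 13 symbols of 2920929209209 gives the pieces 09 2 09 29 2 09 2 09 29 2 09 29 2, which concatenate to the answer.

092092920920929209292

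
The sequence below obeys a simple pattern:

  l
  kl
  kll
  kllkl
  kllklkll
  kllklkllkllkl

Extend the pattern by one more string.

kllklkllkllklkllklkll

Each term (from the third on) is the previous term followed by the one before it: term 3 = kl·l = kll.
Continuing: kllklkllkllkl · kllklkll gives term 7.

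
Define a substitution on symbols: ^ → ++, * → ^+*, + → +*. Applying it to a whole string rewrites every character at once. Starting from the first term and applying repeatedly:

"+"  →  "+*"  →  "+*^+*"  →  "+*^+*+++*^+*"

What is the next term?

Rewriting each symbol of +*^+*+++*^+*: +→+*, *→^+*, ^→++, +→+*, *→^+*, +→+*, +→+*, +→+*, *→^+*, ^→++, +→+*, *→^+*, which concatenates to +* ^+* ++ +* ^+* +* +* +* ^+* ++ +* ^+*.

+*^+*+++*^+*+*+*+*^+*+++*^+*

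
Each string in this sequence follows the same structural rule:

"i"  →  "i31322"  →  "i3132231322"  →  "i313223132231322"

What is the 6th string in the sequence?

The strings grow by a fixed suffix 31322 each time.
From i313223132231322, 2 further steps: i313223132231322 → i31322313223132231322 → (answer).

i3132231322313223132231322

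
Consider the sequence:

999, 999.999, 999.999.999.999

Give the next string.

Every step duplicates the string with '.' between the halves.
One more doubling of 999.999.999.999 gives the answer.

999.999.999.999.999.999.999.999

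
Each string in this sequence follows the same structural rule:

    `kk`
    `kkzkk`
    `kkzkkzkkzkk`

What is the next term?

Every step duplicates the string with 'z' between the halves.
Doubling kkzkkzkkzkk with 'z' between the halves:

kkzkkzkkzkkzkkzkkzkkzkk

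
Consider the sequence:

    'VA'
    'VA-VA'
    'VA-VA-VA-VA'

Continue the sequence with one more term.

Each string is two copies of the previous one joined by '-'.
One more doubling of VA-VA-VA-VA gives the answer.

VA-VA-VA-VA-VA-VA-VA-VA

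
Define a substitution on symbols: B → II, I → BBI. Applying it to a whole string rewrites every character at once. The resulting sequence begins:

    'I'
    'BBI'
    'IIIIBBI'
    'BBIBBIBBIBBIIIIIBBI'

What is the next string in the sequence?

IIIIBBIIIIIBBIIIIIBBIIIIIBBIBBIBBIBBIBBIIIIIBBI

Applying the rule to each of the 19 symbols of BBIBBIBBIBBIIIIIBBI gives the pieces II II BBI II II BBI II II BBI II II BBI BBI BBI BBI BBI II II BBI, which concatenate to the answer.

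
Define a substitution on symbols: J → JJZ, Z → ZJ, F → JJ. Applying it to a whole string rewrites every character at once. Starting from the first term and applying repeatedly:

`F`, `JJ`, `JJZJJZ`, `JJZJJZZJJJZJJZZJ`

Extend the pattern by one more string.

JJZJJZZJJJZJJZZJZJJJZJJZJJZZJJJZJJZZJZJJJZ

Applying the rule to each of the 16 symbols of JJZJJZZJJJZJJZZJ gives the pieces JJZ JJZ ZJ JJZ JJZ ZJ ZJ JJZ JJZ JJZ ZJ JJZ JJZ ZJ ZJ JJZ, which concatenate to the answer.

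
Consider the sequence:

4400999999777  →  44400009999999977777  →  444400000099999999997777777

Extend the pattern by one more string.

4444400000000999999999999777777777

The n-th term is n 4's then 2n-2 0's then 2n+2 9's then 2n-1 7's, where the shown terms are n = 2, 3, 4.
For the next term, n = 5, so the run lengths are 5, 8, 12, 9.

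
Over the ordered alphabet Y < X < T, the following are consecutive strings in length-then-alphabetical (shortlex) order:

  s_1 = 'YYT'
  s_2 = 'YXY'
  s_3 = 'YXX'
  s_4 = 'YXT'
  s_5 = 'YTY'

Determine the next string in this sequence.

Find the rightmost character of YTY below T, bump it to the next letter, and reset everything to its right to Y.

YTX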